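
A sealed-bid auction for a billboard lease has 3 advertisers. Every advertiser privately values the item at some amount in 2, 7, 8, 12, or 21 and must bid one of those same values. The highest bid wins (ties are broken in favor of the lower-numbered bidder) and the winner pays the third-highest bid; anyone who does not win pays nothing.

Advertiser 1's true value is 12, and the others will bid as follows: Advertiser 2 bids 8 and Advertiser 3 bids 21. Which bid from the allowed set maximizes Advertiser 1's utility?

21

Bid 2: loses, pays 0, utility 0.
Bid 7: loses, pays 0, utility 0.
Bid 8: loses, pays 0, utility 0.
Bid 12: loses, pays 0, utility 0.
Bid 21: wins, pays 8, utility 12 - 8 = 4.
The best choice is 21 with utility 4.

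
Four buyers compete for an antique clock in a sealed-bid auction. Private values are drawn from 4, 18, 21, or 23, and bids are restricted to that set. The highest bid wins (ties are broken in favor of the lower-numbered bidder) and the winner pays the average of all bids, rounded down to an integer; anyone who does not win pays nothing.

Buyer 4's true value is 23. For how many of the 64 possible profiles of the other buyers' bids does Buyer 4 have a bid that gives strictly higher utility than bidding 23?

Others bid (4, 4, 4): truth gives 15; bid 18 gives 16 > 15. Violating.
Others bid (4, 4, 18): truth gives 11; bid 21 gives 12 > 11. Violating.
Others bid (4, 18, 4): truth gives 11; bid 21 gives 12 > 11. Violating.
Others bid (18, 4, 4): truth gives 11; bid 21 gives 12 > 11. Violating.
Others bid (4, 4, 21): truth gives 10; no alternative beats it.
Others bid (4, 4, 23): truth gives 0; no alternative beats it.
(Checking all 64 profiles: 5 have a profitable deviation, 59 do not.)

5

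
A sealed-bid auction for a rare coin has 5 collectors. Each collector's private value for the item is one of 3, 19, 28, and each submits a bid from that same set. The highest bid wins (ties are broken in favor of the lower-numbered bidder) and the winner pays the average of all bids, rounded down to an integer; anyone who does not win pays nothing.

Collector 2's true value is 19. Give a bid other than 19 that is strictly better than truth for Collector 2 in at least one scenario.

Suppose Collector 1 bids 3, Collector 3 bids 3, Collector 4 bids 3 and Collector 5 bids 28.
Bid 19: loses, pays 0, utility 0.
Bid 28: wins, pays 13, utility 19 - 13 = 6.
So bidding 28 beats truth here (6 > 0).

28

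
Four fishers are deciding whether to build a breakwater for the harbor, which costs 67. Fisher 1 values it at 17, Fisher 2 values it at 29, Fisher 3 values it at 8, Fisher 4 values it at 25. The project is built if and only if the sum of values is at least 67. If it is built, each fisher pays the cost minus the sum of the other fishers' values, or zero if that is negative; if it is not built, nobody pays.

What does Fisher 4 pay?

Total value 79 ≥ cost 67, so the project is built.
The other fishers' values sum to 54.
Cost minus that sum is 67 - 54 = 13.

13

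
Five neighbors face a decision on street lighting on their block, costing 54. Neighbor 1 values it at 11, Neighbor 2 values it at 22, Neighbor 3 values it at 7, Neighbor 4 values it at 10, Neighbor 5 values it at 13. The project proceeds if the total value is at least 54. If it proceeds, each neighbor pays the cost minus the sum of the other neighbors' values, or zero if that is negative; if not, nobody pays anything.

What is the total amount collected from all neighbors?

Total value 63 ≥ cost 54, so it is built.
Neighbor 1: others sum to 52; max(0, 54 - 52) = 2.
Neighbor 2: others sum to 41; max(0, 54 - 41) = 13.
Neighbor 3: others sum to 56; max(0, 54 - 56) = 0.
Neighbor 4: others sum to 53; max(0, 54 - 53) = 1.
Neighbor 5: others sum to 50; max(0, 54 - 50) = 4.
Total collected = 2 + 13 + 0 + 1 + 4 = 20.

20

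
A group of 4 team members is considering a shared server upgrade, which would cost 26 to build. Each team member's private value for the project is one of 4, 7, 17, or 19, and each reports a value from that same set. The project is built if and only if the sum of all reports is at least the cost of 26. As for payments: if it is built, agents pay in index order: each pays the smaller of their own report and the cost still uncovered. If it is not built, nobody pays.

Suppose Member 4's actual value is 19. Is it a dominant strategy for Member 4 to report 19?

Check each profile of the others' reports and compare truth against every alternative report.
Others report (4, 4, 19): truth gives 19, best alternative gives 19.
Others report (4, 7, 17): truth gives 19, best alternative gives 19.
Others report (4, 7, 19): truth gives 19, best alternative gives 19.
Others report (4, 17, 7): truth gives 19, best alternative gives 19.
Others report (4, 17, 17): truth gives 19, best alternative gives 19.
Others report (4, 17, 19): truth gives 19, best alternative gives 19.
(Remaining 58 profiles checked similarly; truth is weakly best in each.)
In every case the truthful report is at least as good as any alternative, so it is a dominant strategy.

Yes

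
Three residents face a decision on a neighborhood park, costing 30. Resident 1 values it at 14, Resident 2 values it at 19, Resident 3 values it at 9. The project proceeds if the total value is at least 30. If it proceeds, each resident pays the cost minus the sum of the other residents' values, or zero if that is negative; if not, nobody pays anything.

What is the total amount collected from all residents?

9

Total value 42 ≥ cost 30, so it is built.
Resident 1: others sum to 28; max(0, 30 - 28) = 2.
Resident 2: others sum to 23; max(0, 30 - 23) = 7.
Resident 3: others sum to 33; max(0, 30 - 33) = 0.
Total collected = 2 + 7 + 0 = 9.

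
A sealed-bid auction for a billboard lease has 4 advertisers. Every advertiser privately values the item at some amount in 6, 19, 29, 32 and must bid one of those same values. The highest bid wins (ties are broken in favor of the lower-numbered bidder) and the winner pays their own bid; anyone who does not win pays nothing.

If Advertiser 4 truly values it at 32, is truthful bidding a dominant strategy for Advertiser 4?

Consider the case where Advertiser 1 bids 6, Advertiser 2 bids 6 and Advertiser 3 bids 6.
Truthful bid 32: wins, pays 32, utility 32 - 32 = 0.
Bid 19 instead: wins, pays 19, utility 32 - 19 = 13.
Since 13 > 0, bidding 19 is strictly better here, so truthful bidding is not dominant.

No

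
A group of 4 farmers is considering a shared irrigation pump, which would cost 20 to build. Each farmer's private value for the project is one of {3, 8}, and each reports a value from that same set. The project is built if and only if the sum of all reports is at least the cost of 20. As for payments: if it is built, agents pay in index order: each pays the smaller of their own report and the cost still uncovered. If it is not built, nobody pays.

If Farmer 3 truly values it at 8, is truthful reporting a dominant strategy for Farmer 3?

No

Consider the case where Farmer 1 reports 3, Farmer 2 reports 8 and Farmer 4 reports 8.
Truthful report 8: project built, pays 8, utility 8 - 8 = 0.
Report 3 instead: project built, pays 3, utility 8 - 3 = 5.
Since 5 > 0, reporting 3 is strictly better here, so truthful reporting is not dominant.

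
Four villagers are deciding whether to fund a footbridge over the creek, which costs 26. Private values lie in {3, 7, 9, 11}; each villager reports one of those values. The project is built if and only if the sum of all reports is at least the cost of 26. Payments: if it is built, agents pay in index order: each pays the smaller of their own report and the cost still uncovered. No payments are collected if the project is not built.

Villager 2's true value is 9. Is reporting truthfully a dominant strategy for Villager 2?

No

Consider the case where Villager 1 reports 3, Villager 3 reports 7 and Villager 4 reports 9.
Truthful report 9: project built, pays 9, utility 9 - 9 = 0.
Report 7 instead: project built, pays 7, utility 9 - 7 = 2.
Since 2 > 0, reporting 7 is strictly better here, so truthful reporting is not dominant.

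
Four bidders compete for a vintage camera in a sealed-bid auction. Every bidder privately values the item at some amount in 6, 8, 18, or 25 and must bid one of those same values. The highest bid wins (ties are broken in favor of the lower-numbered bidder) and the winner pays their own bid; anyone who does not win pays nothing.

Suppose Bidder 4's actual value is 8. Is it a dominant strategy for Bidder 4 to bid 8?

Yes

Check each profile of the others' bids and compare truth against every alternative bid.
Others bid (6, 6, 6): truth gives 0, best alternative gives 0.
Others bid (6, 6, 8): truth gives 0, best alternative gives 0.
Others bid (6, 6, 18): truth gives 0, best alternative gives 0.
Others bid (6, 6, 25): truth gives 0, best alternative gives 0.
Others bid (6, 8, 6): truth gives 0, best alternative gives 0.
Others bid (6, 8, 8): truth gives 0, best alternative gives 0.
(Remaining 58 profiles checked similarly; truth is weakly best in each.)
In every case the truthful bid is at least as good as any alternative, so it is a dominant strategy.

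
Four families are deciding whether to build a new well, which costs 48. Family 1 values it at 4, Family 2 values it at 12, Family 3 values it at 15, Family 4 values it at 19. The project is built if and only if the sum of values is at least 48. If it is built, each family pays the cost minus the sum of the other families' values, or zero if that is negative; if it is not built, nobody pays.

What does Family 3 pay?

Total value 50 ≥ cost 48, so the project is built.
The other families' values sum to 35.
Cost minus that sum is 48 - 35 = 13.

13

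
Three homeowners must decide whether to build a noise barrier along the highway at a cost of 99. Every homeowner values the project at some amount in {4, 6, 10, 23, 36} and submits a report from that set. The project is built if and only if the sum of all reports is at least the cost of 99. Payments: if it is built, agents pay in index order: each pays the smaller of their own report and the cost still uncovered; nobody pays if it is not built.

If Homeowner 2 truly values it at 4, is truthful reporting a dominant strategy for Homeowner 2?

Check each profile of the others' reports and compare truth against every alternative report.
Others report (4, 4): truth gives 0, best alternative gives 0.
Others report (4, 6): truth gives 0, best alternative gives 0.
Others report (4, 10): truth gives 0, best alternative gives 0.
Others report (4, 23): truth gives 0, best alternative gives 0.
Others report (4, 36): truth gives 0, best alternative gives 0.
Others report (6, 4): truth gives 0, best alternative gives 0.
(Remaining 19 profiles checked similarly; truth is weakly best in each.)
In every case the truthful report is at least as good as any alternative, so it is a dominant strategy.

Yes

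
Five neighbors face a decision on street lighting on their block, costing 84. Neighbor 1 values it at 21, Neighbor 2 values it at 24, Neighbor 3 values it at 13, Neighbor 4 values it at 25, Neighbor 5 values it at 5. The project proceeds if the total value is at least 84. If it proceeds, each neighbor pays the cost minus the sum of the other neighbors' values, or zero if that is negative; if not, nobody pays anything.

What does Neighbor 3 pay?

Total value 88 ≥ cost 84, so the project is built.
The other neighbors' values sum to 75.
Cost minus that sum is 84 - 75 = 9.

9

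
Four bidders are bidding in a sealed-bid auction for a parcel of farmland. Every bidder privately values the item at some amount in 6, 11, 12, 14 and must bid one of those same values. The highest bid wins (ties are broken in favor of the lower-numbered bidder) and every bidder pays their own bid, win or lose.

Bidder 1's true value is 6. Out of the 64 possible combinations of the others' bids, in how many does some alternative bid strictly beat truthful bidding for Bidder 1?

7

Others bid (6, 6, 11): truth gives -6; bid 11 gives -5 > -6. Violating.
Others bid (6, 11, 6): truth gives -6; bid 11 gives -5 > -6. Violating.
Others bid (6, 11, 11): truth gives -6; bid 11 gives -5 > -6. Violating.
Others bid (11, 6, 6): truth gives -6; bid 11 gives -5 > -6. Violating.
Others bid (6, 6, 6): truth gives 0; no alternative beats it.
Others bid (6, 6, 12): truth gives -6; no alternative beats it.
(Checking all 64 profiles: 7 have a profitable deviation, 57 do not.)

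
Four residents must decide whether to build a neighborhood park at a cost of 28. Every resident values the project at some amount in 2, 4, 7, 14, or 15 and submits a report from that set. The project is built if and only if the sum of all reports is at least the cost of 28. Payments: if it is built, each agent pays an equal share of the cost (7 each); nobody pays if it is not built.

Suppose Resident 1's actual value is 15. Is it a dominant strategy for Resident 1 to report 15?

Yes

Check each profile of the others' reports and compare truth against every alternative report.
Others report (2, 4, 7): truth gives 8, best alternative gives 0.
Others report (2, 7, 4): truth gives 8, best alternative gives 0.
Others report (4, 2, 7): truth gives 8, best alternative gives 0.
Others report (4, 7, 2): truth gives 8, best alternative gives 0.
Others report (7, 2, 4): truth gives 8, best alternative gives 0.
Others report (7, 4, 2): truth gives 8, best alternative gives 0.
(Remaining 119 profiles checked similarly; truth is weakly best in each.)
In every case the truthful report is at least as good as any alternative, so it is a dominant strategy.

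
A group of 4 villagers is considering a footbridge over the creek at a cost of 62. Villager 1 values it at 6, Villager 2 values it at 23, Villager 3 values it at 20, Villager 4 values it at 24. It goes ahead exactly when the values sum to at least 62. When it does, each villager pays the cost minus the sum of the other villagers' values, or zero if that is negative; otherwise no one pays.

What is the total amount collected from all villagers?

Total value 73 ≥ cost 62, so it is built.
Villager 1: others sum to 67; max(0, 62 - 67) = 0.
Villager 2: others sum to 50; max(0, 62 - 50) = 12.
Villager 3: others sum to 53; max(0, 62 - 53) = 9.
Villager 4: others sum to 49; max(0, 62 - 49) = 13.
Total collected = 0 + 12 + 9 + 13 = 34.

34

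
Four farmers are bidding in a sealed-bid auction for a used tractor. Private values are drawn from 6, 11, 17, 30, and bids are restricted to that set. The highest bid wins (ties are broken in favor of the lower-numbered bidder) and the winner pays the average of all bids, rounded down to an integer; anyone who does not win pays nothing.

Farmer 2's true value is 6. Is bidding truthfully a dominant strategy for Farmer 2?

Check each profile of the others' bids and compare truth against every alternative bid.
Others bid (6, 11, 11): truth gives 0, best alternative gives -3.
Others bid (6, 6, 11): truth gives 0, best alternative gives -2.
Others bid (6, 11, 6): truth gives 0, best alternative gives -2.
Others bid (6, 6, 6): truth gives 0, best alternative gives -1.
Others bid (6, 6, 17): truth gives 0, best alternative gives 0.
Others bid (6, 6, 30): truth gives 0, best alternative gives 0.
(Remaining 58 profiles checked similarly; truth is weakly best in each.)
In every case the truthful bid is at least as good as any alternative, so it is a dominant strategy.

Yes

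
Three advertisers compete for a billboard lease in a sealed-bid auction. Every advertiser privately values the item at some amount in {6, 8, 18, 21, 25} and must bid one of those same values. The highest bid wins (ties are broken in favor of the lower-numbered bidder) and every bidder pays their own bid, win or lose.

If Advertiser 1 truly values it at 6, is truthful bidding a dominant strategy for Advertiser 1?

Consider the case where Advertiser 2 bids 6 and Advertiser 3 bids 8.
Truthful bid 6: loses but pays 6, utility -6.
Bid 8 instead: wins, pays 8, utility 6 - 8 = -2.
Since -2 > -6, bidding 8 is strictly better here, so truthful bidding is not dominant.

No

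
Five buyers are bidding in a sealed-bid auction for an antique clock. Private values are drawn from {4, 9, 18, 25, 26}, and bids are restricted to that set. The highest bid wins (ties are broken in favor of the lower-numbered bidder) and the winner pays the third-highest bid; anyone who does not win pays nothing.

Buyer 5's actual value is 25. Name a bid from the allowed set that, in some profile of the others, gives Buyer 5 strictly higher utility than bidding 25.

Suppose Buyer 1 bids 4, Buyer 2 bids 4, Buyer 3 bids 4 and Buyer 4 bids 25.
Bid 25: loses, pays 0, utility 0.
Bid 26: wins, pays 4, utility 25 - 4 = 21.
So bidding 26 beats truth here (21 > 0).

26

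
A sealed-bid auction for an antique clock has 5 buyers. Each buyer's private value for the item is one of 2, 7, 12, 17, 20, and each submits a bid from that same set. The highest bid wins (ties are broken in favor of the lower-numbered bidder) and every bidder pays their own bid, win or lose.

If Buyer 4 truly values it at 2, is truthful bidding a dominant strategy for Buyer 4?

Check each profile of the others' bids and compare truth against every alternative bid.
Others bid (2, 2, 2, 12): truth gives -2, best alternative gives -7.
Others bid (2, 2, 2, 17): truth gives -2, best alternative gives -7.
Others bid (2, 2, 2, 20): truth gives -2, best alternative gives -7.
Others bid (2, 2, 7, 2): truth gives -2, best alternative gives -7.
Others bid (2, 2, 7, 7): truth gives -2, best alternative gives -7.
Others bid (2, 2, 7, 12): truth gives -2, best alternative gives -7.
(Remaining 619 profiles checked similarly; truth is weakly best in each.)
In every case the truthful bid is at least as good as any alternative, so it is a dominant strategy.

Yes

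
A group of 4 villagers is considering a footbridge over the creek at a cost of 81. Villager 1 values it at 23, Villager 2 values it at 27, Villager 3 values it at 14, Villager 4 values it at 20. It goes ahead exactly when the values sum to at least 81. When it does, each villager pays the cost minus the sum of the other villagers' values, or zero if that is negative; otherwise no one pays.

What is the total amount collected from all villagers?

72

Total value 84 ≥ cost 81, so it is built.
Villager 1: others sum to 61; max(0, 81 - 61) = 20.
Villager 2: others sum to 57; max(0, 81 - 57) = 24.
Villager 3: others sum to 70; max(0, 81 - 70) = 11.
Villager 4: others sum to 64; max(0, 81 - 64) = 17.
Total collected = 20 + 24 + 11 + 17 = 72.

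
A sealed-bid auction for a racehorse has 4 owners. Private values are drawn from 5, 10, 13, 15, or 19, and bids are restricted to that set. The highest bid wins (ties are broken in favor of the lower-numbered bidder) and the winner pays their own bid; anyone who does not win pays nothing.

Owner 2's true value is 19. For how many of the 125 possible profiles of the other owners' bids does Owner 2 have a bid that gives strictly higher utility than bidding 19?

48

Others bid (5, 5, 5): truth gives 0; bid 10 gives 9 > 0. Violating.
Others bid (5, 5, 10): truth gives 0; bid 10 gives 9 > 0. Violating.
Others bid (5, 5, 13): truth gives 0; bid 13 gives 6 > 0. Violating.
Others bid (5, 5, 15): truth gives 0; bid 15 gives 4 > 0. Violating.
Others bid (5, 5, 19): truth gives 0; no alternative beats it.
Others bid (5, 10, 19): truth gives 0; no alternative beats it.
(Checking all 125 profiles: 48 have a profitable deviation, 77 do not.)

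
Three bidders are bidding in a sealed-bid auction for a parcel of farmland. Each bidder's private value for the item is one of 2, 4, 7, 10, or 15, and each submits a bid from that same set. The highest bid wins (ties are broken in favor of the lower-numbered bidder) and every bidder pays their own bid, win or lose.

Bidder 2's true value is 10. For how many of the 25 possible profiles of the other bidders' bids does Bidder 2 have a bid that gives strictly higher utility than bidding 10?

Others bid (2, 2): truth gives 0; bid 4 gives 6 > 0. Violating.
Others bid (2, 4): truth gives 0; bid 4 gives 6 > 0. Violating.
Others bid (2, 7): truth gives 0; bid 7 gives 3 > 0. Violating.
Others bid (2, 15): truth gives -10; bid 2 gives -2 > -10. Violating.
Others bid (2, 10): truth gives 0; no alternative beats it.
Others bid (4, 10): truth gives 0; no alternative beats it.
(Checking all 25 profiles: 19 have a profitable deviation, 6 do not.)

19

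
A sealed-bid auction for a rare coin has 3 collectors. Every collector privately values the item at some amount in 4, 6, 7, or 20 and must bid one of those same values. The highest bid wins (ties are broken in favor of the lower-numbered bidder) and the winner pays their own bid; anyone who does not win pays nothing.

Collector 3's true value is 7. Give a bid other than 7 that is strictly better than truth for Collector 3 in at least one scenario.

Suppose Collector 1 bids 4 and Collector 2 bids 4.
Bid 7: wins, pays 7, utility 7 - 7 = 0.
Bid 6: wins, pays 6, utility 7 - 6 = 1.
So bidding 6 beats truth here (1 > 0).

6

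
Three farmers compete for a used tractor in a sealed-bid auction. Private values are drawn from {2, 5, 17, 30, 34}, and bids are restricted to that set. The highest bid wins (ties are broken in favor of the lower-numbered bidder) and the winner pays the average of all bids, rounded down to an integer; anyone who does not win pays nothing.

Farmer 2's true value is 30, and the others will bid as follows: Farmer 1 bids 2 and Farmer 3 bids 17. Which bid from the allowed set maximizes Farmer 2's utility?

17

Bid 2: loses, pays 0, utility 0.
Bid 5: loses, pays 0, utility 0.
Bid 17: wins, pays 12, utility 30 - 12 = 18.
Bid 30: wins, pays 16, utility 30 - 16 = 14.
Bid 34: wins, pays 17, utility 30 - 17 = 13.
The best choice is 17 with utility 18.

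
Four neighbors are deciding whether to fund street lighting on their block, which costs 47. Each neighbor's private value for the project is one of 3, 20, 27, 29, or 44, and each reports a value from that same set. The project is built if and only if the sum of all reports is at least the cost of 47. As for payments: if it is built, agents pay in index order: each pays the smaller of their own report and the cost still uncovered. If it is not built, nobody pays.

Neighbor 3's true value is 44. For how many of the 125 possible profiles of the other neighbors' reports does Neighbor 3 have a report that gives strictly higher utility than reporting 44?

Others report (3, 3, 20): truth gives 3; report 27 gives 17 > 3. Violating.
Others report (3, 3, 27): truth gives 3; report 20 gives 24 > 3. Violating.
Others report (3, 3, 29): truth gives 3; report 20 gives 24 > 3. Violating.
Others report (3, 3, 44): truth gives 3; report 3 gives 41 > 3. Violating.
Others report (3, 3, 3): truth gives 3; no alternative beats it.
Others report (3, 20, 3): truth gives 20; no alternative beats it.
(Checking all 125 profiles: 32 have a profitable deviation, 93 do not.)

32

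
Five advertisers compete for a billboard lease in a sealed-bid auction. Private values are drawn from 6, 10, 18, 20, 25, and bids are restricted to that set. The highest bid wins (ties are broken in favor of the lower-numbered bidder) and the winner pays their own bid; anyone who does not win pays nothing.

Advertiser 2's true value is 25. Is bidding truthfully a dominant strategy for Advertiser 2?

Consider the case where Advertiser 1 bids 6, Advertiser 3 bids 6, Advertiser 4 bids 6 and Advertiser 5 bids 6.
Truthful bid 25: wins, pays 25, utility 25 - 25 = 0.
Bid 10 instead: wins, pays 10, utility 25 - 10 = 15.
Since 15 > 0, bidding 10 is strictly better here, so truthful bidding is not dominant.

No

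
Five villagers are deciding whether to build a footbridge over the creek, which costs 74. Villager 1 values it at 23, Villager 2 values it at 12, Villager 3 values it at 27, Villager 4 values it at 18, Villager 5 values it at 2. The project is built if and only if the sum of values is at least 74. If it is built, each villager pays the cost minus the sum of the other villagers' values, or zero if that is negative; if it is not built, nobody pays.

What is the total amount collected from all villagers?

Total value 82 ≥ cost 74, so it is built.
Villager 1: others sum to 59; max(0, 74 - 59) = 15.
Villager 2: others sum to 70; max(0, 74 - 70) = 4.
Villager 3: others sum to 55; max(0, 74 - 55) = 19.
Villager 4: others sum to 64; max(0, 74 - 64) = 10.
Villager 5: others sum to 80; max(0, 74 - 80) = 0.
Total collected = 15 + 4 + 19 + 10 + 0 = 48.

48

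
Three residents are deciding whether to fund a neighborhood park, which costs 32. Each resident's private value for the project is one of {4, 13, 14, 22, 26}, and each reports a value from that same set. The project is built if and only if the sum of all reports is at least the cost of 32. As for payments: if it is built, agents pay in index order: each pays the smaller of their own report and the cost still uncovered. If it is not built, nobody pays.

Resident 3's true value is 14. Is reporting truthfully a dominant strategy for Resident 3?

Check each profile of the others' reports and compare truth against every alternative report.
Others report (13, 22): truth gives 14, best alternative gives 14.
Others report (13, 26): truth gives 14, best alternative gives 14.
Others report (14, 22): truth gives 14, best alternative gives 14.
Others report (14, 26): truth gives 14, best alternative gives 14.
Others report (22, 13): truth gives 14, best alternative gives 14.
Others report (22, 14): truth gives 14, best alternative gives 14.
(Remaining 19 profiles checked similarly; truth is weakly best in each.)
In every case the truthful report is at least as good as any alternative, so it is a dominant strategy.

Yes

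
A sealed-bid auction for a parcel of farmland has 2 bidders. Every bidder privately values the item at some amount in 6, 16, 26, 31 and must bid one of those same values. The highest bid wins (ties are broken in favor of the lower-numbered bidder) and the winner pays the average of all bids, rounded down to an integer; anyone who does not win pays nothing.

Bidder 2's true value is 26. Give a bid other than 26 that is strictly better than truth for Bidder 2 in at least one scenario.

16

Suppose Bidder 1 bids 6.
Bid 26: wins, pays 16, utility 26 - 16 = 10.
Bid 16: wins, pays 11, utility 26 - 11 = 15.
So bidding 16 beats truth here (15 > 10).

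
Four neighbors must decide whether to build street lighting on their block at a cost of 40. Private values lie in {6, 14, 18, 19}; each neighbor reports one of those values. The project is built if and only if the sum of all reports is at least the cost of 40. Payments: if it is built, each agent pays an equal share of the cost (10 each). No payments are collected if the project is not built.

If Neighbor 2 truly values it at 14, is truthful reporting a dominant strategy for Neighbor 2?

Check each profile of the others' reports and compare truth against every alternative report.
Others report (6, 6, 14): truth gives 4, best alternative gives 4.
Others report (6, 6, 18): truth gives 4, best alternative gives 4.
Others report (6, 6, 19): truth gives 4, best alternative gives 4.
Others report (6, 14, 6): truth gives 4, best alternative gives 4.
Others report (6, 14, 14): truth gives 4, best alternative gives 4.
Others report (6, 14, 18): truth gives 4, best alternative gives 4.
(Remaining 58 profiles checked similarly; truth is weakly best in each.)
In every case the truthful report is at least as good as any alternative, so it is a dominant strategy.

Yes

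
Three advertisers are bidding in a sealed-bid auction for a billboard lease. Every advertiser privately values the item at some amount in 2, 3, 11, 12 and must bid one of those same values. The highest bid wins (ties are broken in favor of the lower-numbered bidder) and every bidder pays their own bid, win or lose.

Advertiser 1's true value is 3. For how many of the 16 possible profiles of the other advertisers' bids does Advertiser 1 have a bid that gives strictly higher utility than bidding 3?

Others bid (2, 2): truth gives 0; bid 2 gives 1 > 0. Violating.
Others bid (2, 11): truth gives -3; bid 2 gives -2 > -3. Violating.
Others bid (2, 12): truth gives -3; bid 2 gives -2 > -3. Violating.
Others bid (3, 11): truth gives -3; bid 2 gives -2 > -3. Violating.
Others bid (2, 3): truth gives 0; no alternative beats it.
Others bid (3, 2): truth gives 0; no alternative beats it.
(Checking all 16 profiles: 13 have a profitable deviation, 3 do not.)

13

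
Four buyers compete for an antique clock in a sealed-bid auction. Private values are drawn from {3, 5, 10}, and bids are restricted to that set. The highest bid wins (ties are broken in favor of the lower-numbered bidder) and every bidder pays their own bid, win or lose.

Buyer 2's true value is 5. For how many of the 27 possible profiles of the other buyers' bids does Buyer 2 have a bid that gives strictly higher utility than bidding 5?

Others bid (3, 3, 10): truth gives -5; bid 3 gives -3 > -5. Violating.
Others bid (3, 5, 10): truth gives -5; bid 3 gives -3 > -5. Violating.
Others bid (3, 10, 3): truth gives -5; bid 3 gives -3 > -5. Violating.
Others bid (3, 10, 5): truth gives -5; bid 3 gives -3 > -5. Violating.
Others bid (3, 3, 3): truth gives 0; no alternative beats it.
Others bid (3, 3, 5): truth gives 0; no alternative beats it.
(Checking all 27 profiles: 23 have a profitable deviation, 4 do not.)

23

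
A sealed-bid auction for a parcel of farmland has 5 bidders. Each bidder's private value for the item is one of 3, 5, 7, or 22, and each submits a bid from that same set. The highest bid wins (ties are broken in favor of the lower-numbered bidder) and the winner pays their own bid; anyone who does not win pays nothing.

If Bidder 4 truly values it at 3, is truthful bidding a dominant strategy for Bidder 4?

Check each profile of the others' bids and compare truth against every alternative bid.
Others bid (3, 3, 3, 3): truth gives 0, best alternative gives -2.
Others bid (3, 3, 3, 5): truth gives 0, best alternative gives -2.
Others bid (3, 3, 3, 7): truth gives 0, best alternative gives 0.
Others bid (3, 3, 3, 22): truth gives 0, best alternative gives 0.
Others bid (3, 3, 5, 3): truth gives 0, best alternative gives 0.
Others bid (3, 3, 5, 5): truth gives 0, best alternative gives 0.
(Remaining 250 profiles checked similarly; truth is weakly best in each.)
In every case the truthful bid is at least as good as any alternative, so it is a dominant strategy.

Yes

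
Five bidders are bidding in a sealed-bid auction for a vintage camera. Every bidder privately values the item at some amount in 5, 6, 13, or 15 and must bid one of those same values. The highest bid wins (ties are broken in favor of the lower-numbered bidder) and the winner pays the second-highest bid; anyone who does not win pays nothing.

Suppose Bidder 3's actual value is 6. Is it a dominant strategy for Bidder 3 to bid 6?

Check each profile of the others' bids and compare truth against every alternative bid.
Others bid (5, 5, 5, 5): truth gives 1, best alternative gives 1.
Others bid (5, 5, 5, 6): truth gives 0, best alternative gives 0.
Others bid (5, 5, 5, 13): truth gives 0, best alternative gives 0.
Others bid (5, 5, 5, 15): truth gives 0, best alternative gives 0.
Others bid (5, 5, 6, 5): truth gives 0, best alternative gives 0.
Others bid (5, 5, 6, 6): truth gives 0, best alternative gives 0.
(Remaining 250 profiles checked similarly; truth is weakly best in each.)
In every case the truthful bid is at least as good as any alternative, so it is a dominant strategy.

Yes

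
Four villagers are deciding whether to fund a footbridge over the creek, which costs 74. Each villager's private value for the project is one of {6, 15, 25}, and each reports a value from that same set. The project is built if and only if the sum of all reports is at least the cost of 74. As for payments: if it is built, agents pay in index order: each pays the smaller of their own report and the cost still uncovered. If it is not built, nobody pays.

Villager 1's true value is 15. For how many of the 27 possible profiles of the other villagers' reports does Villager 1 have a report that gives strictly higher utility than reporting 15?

Others report (25, 25, 25): truth gives 0; report 6 gives 9 > 0. Violating.
Others report (6, 6, 6): truth gives 0; no alternative beats it.
Others report (6, 6, 15): truth gives 0; no alternative beats it.
(Checking all 27 profiles: 1 has a profitable deviation, 26 do not.)

1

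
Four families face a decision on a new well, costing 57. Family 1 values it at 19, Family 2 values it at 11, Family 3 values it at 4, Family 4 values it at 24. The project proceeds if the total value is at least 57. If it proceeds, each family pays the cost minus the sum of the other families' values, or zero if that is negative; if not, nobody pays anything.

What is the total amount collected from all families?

Total value 58 ≥ cost 57, so it is built.
Family 1: others sum to 39; max(0, 57 - 39) = 18.
Family 2: others sum to 47; max(0, 57 - 47) = 10.
Family 3: others sum to 54; max(0, 57 - 54) = 3.
Family 4: others sum to 34; max(0, 57 - 34) = 23.
Total collected = 18 + 10 + 3 + 23 = 54.

54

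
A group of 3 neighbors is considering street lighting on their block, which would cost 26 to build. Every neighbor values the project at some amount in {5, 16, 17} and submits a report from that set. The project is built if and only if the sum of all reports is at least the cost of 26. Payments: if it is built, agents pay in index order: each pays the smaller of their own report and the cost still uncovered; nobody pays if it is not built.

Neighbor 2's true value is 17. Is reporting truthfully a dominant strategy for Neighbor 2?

No

Consider the case where Neighbor 1 reports 5 and Neighbor 3 reports 5.
Truthful report 17: project built, pays 17, utility 17 - 17 = 0.
Report 16 instead: project built, pays 16, utility 17 - 16 = 1.
Since 1 > 0, reporting 16 is strictly better here, so truthful reporting is not dominant.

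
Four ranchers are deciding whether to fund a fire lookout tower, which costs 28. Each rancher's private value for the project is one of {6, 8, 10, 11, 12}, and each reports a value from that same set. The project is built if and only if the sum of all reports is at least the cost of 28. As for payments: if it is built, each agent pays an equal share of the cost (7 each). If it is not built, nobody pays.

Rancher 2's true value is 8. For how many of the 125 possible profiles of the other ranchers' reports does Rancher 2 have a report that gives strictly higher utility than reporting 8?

1

Others report (6, 6, 6): truth gives 0; report 10 gives 1 > 0. Violating.
Others report (6, 6, 8): truth gives 1; no alternative beats it.
Others report (6, 6, 10): truth gives 1; no alternative beats it.
(Checking all 125 profiles: 1 has a profitable deviation, 124 do not.)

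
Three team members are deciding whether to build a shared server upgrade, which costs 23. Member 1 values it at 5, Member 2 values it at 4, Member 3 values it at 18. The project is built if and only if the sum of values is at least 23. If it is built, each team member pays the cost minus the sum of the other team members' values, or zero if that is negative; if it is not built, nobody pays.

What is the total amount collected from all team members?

Total value 27 ≥ cost 23, so it is built.
Member 1: others sum to 22; max(0, 23 - 22) = 1.
Member 2: others sum to 23; max(0, 23 - 23) = 0.
Member 3: others sum to 9; max(0, 23 - 9) = 14.
Total collected = 1 + 0 + 14 = 15.

15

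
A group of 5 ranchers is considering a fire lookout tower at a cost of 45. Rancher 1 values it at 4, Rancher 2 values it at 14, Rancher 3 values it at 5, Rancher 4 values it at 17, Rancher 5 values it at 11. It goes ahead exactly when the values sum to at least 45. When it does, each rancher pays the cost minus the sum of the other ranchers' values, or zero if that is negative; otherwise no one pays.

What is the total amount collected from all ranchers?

24

Total value 51 ≥ cost 45, so it is built.
Rancher 1: others sum to 47; max(0, 45 - 47) = 0.
Rancher 2: others sum to 37; max(0, 45 - 37) = 8.
Rancher 3: others sum to 46; max(0, 45 - 46) = 0.
Rancher 4: others sum to 34; max(0, 45 - 34) = 11.
Rancher 5: others sum to 40; max(0, 45 - 40) = 5.
Total collected = 0 + 8 + 0 + 11 + 5 = 24.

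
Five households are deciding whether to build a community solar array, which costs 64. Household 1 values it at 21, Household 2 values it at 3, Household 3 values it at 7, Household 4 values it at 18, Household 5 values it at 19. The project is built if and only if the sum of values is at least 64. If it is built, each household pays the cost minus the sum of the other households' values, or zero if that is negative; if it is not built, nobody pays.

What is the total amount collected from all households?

49

Total value 68 ≥ cost 64, so it is built.
Household 1: others sum to 47; max(0, 64 - 47) = 17.
Household 2: others sum to 65; max(0, 64 - 65) = 0.
Household 3: others sum to 61; max(0, 64 - 61) = 3.
Household 4: others sum to 50; max(0, 64 - 50) = 14.
Household 5: others sum to 49; max(0, 64 - 49) = 15.
Total collected = 17 + 0 + 3 + 14 + 15 = 49.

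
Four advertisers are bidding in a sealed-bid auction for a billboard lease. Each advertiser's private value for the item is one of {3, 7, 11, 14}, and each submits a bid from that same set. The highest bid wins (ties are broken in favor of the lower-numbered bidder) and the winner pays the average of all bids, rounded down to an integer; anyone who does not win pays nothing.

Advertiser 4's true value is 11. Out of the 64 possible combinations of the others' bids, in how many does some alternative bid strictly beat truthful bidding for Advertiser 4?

19

Others bid (3, 3, 3): truth gives 6; bid 7 gives 7 > 6. Violating.
Others bid (3, 3, 11): truth gives 0; bid 14 gives 4 > 0. Violating.
Others bid (3, 7, 11): truth gives 0; bid 14 gives 3 > 0. Violating.
Others bid (3, 11, 3): truth gives 0; bid 14 gives 4 > 0. Violating.
Others bid (3, 3, 7): truth gives 5; no alternative beats it.
Others bid (3, 3, 14): truth gives 0; no alternative beats it.
(Checking all 64 profiles: 19 have a profitable deviation, 45 do not.)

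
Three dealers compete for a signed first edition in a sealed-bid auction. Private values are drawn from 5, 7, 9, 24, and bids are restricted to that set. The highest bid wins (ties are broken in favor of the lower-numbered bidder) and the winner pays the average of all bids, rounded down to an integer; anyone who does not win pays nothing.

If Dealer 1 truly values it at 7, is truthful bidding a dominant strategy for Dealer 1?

Check each profile of the others' bids and compare truth against every alternative bid.
Others bid (5, 7): truth gives 1, best alternative gives 0.
Others bid (7, 5): truth gives 1, best alternative gives 0.
Others bid (5, 5): truth gives 2, best alternative gives 2.
Others bid (5, 9): truth gives 0, best alternative gives 0.
Others bid (5, 24): truth gives 0, best alternative gives 0.
Others bid (7, 7): truth gives 0, best alternative gives 0.
(Remaining 10 profiles checked similarly; truth is weakly best in each.)
In every case the truthful bid is at least as good as any alternative, so it is a dominant strategy.

Yes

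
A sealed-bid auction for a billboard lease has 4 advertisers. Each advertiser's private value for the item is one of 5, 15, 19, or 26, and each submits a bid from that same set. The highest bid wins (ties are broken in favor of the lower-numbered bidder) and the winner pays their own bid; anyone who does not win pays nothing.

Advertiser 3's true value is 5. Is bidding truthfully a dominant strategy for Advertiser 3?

Check each profile of the others' bids and compare truth against every alternative bid.
Others bid (5, 5, 5): truth gives 0, best alternative gives -10.
Others bid (5, 5, 15): truth gives 0, best alternative gives -10.
Others bid (5, 5, 19): truth gives 0, best alternative gives 0.
Others bid (5, 5, 26): truth gives 0, best alternative gives 0.
Others bid (5, 15, 5): truth gives 0, best alternative gives 0.
Others bid (5, 15, 15): truth gives 0, best alternative gives 0.
(Remaining 58 profiles checked similarly; truth is weakly best in each.)
In every case the truthful bid is at least as good as any alternative, so it is a dominant strategy.

Yes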